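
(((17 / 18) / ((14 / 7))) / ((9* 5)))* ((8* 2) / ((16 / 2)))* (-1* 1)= -17 / 810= -0.02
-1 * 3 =-3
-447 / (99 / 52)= -7748 / 33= -234.79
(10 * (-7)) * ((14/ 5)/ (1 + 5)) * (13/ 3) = -1274/ 9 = -141.56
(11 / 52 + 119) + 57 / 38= 6277 / 52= 120.71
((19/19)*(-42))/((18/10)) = -70/3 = -23.33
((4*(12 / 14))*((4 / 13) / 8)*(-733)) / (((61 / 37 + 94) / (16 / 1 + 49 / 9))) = -21.67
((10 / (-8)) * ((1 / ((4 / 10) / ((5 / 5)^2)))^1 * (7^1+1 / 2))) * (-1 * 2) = 375 / 8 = 46.88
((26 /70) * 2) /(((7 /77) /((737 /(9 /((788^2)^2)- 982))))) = -7388320146668032 /1204735525049455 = -6.13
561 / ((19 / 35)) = 19635 / 19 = 1033.42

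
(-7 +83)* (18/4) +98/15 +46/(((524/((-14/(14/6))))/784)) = -126572/1965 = -64.41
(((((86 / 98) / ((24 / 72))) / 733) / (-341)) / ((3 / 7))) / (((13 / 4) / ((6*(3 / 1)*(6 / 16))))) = -1161 / 22745723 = -0.00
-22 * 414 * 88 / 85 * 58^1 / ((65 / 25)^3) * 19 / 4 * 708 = -3908414030400 / 37349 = -104645747.69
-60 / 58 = -30 / 29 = -1.03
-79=-79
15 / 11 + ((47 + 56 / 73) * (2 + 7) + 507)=753429 / 803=938.27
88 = 88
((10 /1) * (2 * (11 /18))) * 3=110 /3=36.67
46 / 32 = 23 / 16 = 1.44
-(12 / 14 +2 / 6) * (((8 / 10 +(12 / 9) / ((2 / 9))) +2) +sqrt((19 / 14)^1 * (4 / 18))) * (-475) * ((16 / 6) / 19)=5000 * sqrt(133) / 1323 +44000 / 63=742.00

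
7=7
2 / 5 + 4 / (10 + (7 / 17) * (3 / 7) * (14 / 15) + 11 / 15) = 10658 / 13895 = 0.77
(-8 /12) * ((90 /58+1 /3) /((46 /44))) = -7216 /6003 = -1.20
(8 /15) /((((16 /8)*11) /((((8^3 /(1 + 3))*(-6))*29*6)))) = -178176 /55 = -3239.56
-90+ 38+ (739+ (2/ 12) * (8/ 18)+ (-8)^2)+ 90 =22709/ 27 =841.07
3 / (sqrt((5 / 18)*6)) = 3*sqrt(15) / 5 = 2.32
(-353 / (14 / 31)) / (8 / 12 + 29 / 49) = -229803 / 370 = -621.09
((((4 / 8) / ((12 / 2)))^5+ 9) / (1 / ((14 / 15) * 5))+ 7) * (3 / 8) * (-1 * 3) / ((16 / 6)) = -18289159 / 884736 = -20.67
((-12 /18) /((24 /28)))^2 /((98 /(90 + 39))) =43 /54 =0.80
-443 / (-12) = 443 / 12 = 36.92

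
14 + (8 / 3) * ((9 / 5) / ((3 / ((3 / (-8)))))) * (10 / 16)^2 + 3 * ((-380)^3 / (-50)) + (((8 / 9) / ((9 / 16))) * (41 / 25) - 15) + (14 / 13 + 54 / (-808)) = 560237377170761 / 170164800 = 3292322.37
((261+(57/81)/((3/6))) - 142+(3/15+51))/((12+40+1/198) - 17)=4.90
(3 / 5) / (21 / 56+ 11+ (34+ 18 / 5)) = 8 / 653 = 0.01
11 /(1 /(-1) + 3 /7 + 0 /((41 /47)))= -77 /4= -19.25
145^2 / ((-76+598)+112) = 33.16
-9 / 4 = -2.25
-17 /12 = -1.42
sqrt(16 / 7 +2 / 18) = sqrt(1057) / 21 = 1.55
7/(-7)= -1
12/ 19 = 0.63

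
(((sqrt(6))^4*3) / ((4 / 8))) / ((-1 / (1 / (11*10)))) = -108 / 55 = -1.96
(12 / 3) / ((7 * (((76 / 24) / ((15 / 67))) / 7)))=0.28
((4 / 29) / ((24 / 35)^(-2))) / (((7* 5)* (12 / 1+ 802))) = 1152 / 506053625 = 0.00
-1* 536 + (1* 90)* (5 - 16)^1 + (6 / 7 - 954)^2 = 44440810 / 49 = 906955.31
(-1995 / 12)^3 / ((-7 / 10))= 210056875 / 32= 6564277.34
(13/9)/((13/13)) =13/9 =1.44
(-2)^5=-32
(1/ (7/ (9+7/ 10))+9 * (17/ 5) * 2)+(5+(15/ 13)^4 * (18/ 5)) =147879591/ 1999270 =73.97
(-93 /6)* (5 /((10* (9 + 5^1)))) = -31 /56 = -0.55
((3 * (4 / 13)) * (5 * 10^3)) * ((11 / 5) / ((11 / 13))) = 12000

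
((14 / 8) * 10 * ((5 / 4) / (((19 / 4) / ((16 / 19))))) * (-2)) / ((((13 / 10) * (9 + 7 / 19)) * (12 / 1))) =-3500 / 65949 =-0.05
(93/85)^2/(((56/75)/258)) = 3347163/8092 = 413.64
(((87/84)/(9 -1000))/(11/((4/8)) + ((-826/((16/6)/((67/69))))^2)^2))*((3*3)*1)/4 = -1168616016/4066971350857690083641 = -0.00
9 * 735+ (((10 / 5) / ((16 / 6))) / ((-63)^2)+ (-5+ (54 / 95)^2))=315711023497 / 47760300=6610.32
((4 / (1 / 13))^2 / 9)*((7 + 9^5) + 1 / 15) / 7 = 2395314064 / 945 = 2534723.88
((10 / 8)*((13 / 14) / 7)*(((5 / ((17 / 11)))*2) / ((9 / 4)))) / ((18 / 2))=3575 / 67473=0.05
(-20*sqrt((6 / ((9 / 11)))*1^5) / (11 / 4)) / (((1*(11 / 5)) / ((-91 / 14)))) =2600*sqrt(66) / 363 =58.19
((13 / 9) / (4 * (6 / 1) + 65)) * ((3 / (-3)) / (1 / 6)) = -26 / 267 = -0.10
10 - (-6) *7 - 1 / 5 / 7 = 1819 / 35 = 51.97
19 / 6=3.17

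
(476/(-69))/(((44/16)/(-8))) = 15232/759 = 20.07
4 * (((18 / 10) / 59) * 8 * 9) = 2592 / 295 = 8.79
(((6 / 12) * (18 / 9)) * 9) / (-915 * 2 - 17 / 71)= -639 / 129947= -0.00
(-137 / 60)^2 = 18769 / 3600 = 5.21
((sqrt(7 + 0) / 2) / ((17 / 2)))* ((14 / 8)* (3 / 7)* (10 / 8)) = 15* sqrt(7) / 272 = 0.15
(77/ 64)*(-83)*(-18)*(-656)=-2358279/ 2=-1179139.50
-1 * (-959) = 959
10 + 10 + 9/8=169/8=21.12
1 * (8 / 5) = 8 / 5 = 1.60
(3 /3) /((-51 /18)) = -0.35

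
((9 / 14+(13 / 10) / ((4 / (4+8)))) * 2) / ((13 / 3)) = 954 / 455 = 2.10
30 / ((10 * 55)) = 3 / 55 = 0.05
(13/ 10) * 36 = 234/ 5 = 46.80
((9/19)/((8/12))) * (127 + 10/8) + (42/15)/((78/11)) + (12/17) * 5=2520707/26520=95.05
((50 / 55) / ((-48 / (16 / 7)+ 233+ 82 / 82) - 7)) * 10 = 50 / 1133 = 0.04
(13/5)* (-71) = -923/5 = -184.60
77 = 77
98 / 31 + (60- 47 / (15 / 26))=-8512 / 465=-18.31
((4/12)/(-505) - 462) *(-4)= 2799724/1515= 1848.00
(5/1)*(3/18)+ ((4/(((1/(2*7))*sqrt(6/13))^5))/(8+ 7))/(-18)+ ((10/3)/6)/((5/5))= 25/18 - 22723064*sqrt(78)/3645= -55056.13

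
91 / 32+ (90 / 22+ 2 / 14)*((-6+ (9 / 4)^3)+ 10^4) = 52191621 / 1232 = 42363.33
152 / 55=2.76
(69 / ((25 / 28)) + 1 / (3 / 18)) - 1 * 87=-93 / 25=-3.72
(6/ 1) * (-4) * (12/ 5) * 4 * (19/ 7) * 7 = -21888/ 5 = -4377.60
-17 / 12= -1.42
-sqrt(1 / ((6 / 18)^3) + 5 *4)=-sqrt(47)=-6.86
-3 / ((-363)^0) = -3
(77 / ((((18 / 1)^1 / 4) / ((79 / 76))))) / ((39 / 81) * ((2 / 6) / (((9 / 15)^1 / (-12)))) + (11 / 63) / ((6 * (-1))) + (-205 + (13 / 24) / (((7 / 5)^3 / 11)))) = -75112884 / 870226657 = -0.09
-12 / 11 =-1.09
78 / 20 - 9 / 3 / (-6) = 22 / 5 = 4.40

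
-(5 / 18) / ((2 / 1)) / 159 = -5 / 5724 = -0.00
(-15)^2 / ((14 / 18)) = 2025 / 7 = 289.29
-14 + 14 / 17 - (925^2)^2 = -12445600390849 / 17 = -732094140638.18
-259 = -259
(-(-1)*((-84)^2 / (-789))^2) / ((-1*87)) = -1843968 / 2005901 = -0.92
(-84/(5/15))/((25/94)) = -23688/25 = -947.52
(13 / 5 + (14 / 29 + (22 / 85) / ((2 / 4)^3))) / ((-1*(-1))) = 12703 / 2465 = 5.15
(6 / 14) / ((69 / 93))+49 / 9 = 8726 / 1449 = 6.02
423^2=178929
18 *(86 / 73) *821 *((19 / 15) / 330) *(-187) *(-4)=91222952 / 1825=49985.18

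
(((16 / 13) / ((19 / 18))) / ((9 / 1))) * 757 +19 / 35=852533 / 8645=98.62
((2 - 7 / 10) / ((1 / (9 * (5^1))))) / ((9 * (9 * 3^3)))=13 / 486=0.03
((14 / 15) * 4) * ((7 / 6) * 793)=155428 / 45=3453.96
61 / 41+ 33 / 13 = 2146 / 533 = 4.03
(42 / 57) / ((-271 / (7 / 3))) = -98 / 15447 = -0.01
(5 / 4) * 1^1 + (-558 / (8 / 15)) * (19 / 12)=-26485 / 16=-1655.31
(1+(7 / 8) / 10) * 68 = 1479 / 20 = 73.95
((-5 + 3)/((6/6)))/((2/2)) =-2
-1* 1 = -1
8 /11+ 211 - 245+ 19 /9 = -3085 /99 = -31.16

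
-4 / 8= -1 / 2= -0.50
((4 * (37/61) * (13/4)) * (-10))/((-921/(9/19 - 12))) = -351130/355813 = -0.99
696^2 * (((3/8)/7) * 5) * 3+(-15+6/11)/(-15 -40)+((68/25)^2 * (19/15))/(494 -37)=1412583629490907/3628865625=389263.14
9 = 9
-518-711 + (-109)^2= 10652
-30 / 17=-1.76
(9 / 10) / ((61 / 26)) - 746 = -227413 / 305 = -745.62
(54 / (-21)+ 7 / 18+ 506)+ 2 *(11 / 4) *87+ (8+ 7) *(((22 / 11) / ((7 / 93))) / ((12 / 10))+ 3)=85646 / 63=1359.46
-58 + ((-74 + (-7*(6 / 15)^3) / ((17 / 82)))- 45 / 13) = -137.62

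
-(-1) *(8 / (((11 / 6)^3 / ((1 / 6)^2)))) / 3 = 16 / 1331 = 0.01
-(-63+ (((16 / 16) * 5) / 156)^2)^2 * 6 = -2350527458449 / 98706816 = -23813.22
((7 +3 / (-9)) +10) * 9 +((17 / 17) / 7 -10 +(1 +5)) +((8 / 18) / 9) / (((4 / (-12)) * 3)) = 82835 / 567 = 146.09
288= 288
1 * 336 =336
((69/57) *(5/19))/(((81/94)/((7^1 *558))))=4691540/3249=1444.00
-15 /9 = -5 /3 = -1.67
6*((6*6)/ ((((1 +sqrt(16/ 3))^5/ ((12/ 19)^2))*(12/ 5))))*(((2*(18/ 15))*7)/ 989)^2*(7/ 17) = -6114813368832/ 11143855507700305 +3599524583424*sqrt(3)/ 11143855507700305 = 0.00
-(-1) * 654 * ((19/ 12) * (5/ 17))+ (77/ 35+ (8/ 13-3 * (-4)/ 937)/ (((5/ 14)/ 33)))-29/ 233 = 35190775195/ 96497882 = 364.68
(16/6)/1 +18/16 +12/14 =781/168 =4.65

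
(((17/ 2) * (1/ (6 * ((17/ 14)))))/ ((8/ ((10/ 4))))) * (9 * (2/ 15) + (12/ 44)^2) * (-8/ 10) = -1799/ 4840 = -0.37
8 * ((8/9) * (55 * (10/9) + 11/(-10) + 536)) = 1716512/405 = 4238.30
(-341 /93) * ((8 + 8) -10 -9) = 11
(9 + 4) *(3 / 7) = 39 / 7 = 5.57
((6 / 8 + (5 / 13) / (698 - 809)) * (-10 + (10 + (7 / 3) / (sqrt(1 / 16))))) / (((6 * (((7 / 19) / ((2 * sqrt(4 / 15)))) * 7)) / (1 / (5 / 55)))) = 1801162 * sqrt(15) / 1363635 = 5.12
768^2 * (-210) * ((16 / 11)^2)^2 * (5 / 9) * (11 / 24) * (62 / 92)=-95140126.67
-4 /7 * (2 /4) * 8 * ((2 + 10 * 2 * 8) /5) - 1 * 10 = -2942 /35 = -84.06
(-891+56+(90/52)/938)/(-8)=20363935/195104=104.37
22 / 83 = 0.27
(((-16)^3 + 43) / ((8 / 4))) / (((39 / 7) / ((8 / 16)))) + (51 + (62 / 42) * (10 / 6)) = -420655 / 3276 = -128.41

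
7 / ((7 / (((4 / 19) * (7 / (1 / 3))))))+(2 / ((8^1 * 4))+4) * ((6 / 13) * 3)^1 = 1527 / 152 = 10.05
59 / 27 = 2.19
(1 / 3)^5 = 1 / 243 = 0.00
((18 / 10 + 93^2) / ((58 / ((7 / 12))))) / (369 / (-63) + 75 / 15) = -117747 / 1160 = -101.51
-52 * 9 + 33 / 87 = -13561 / 29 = -467.62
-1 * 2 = -2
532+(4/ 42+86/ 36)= 67345/ 126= 534.48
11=11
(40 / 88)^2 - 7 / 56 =79 / 968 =0.08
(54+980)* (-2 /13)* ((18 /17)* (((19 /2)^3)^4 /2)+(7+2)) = -10298554318738844829 /226304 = -45507610642051.60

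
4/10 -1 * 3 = -13/5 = -2.60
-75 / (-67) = 75 / 67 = 1.12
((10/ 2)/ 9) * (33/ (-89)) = -55/ 267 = -0.21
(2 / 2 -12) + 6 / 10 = -52 / 5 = -10.40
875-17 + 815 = 1673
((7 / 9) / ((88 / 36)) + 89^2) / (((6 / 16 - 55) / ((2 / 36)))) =-348538 / 43263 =-8.06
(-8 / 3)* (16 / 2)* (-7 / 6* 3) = 224 / 3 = 74.67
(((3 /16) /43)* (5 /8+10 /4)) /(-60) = -5 /22016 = -0.00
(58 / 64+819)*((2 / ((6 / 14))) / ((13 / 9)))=2648.93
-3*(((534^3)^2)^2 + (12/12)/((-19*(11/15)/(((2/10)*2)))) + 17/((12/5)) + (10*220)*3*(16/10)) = -1348412023887074117957423544070382621/836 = -1612933042927122150666775000000000.00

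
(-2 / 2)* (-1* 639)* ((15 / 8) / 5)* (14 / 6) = 4473 / 8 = 559.12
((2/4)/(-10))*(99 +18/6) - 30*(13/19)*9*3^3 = -948669/190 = -4992.99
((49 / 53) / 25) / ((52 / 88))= 1078 / 17225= 0.06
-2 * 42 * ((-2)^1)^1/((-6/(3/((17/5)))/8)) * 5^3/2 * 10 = -123529.41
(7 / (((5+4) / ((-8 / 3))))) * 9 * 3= -56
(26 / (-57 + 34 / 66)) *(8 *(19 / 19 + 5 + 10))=-13728 / 233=-58.92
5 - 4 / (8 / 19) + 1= -7 / 2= -3.50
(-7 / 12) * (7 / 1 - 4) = -7 / 4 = -1.75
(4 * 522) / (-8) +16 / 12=-779 / 3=-259.67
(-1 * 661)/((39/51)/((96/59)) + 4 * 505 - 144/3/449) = -484359648/1480457407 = -0.33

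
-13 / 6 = -2.17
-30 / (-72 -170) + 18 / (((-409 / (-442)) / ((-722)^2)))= 501827602119 / 49489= 10140184.73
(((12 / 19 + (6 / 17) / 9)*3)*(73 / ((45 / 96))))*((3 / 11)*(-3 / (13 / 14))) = -981120 / 3553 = -276.14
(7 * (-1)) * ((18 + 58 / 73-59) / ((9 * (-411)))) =-20545 / 270027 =-0.08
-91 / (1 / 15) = -1365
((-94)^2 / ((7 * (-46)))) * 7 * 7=-30926 / 23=-1344.61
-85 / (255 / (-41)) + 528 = 1625 / 3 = 541.67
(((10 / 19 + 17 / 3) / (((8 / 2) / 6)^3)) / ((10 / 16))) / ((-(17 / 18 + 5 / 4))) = -114372 / 7505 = -15.24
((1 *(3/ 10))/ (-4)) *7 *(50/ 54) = -35/ 72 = -0.49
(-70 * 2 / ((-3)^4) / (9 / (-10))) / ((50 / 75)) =700 / 243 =2.88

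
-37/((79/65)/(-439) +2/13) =-1055795/4311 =-244.91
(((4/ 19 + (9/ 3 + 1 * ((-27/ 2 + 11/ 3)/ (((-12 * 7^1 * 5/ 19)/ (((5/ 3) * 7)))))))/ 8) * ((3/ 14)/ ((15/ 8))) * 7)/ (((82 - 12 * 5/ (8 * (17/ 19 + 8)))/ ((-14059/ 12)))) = -16382320045/ 1350921888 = -12.13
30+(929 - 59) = 900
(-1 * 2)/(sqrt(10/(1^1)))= -sqrt(10)/5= -0.63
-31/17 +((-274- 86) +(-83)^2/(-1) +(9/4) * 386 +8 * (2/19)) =-4122437/646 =-6381.48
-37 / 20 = -1.85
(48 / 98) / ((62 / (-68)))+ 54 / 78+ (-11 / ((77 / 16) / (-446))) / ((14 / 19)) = 1383.67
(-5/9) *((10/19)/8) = -25/684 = -0.04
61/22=2.77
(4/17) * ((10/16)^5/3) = 3125/417792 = 0.01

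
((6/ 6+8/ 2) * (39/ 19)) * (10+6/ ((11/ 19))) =43680/ 209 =209.00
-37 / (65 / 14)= -518 / 65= -7.97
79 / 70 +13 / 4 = 613 / 140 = 4.38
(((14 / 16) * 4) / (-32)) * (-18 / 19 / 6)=21 / 1216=0.02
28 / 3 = 9.33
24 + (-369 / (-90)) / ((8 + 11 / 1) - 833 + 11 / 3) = 583317 / 24310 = 23.99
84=84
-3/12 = -1/4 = -0.25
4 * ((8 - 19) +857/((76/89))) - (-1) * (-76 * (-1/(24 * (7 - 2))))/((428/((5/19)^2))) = 3970.37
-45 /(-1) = 45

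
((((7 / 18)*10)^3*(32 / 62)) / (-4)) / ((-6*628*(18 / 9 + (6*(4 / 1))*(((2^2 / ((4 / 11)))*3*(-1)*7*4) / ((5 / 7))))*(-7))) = 30625 / 3304405983276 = 0.00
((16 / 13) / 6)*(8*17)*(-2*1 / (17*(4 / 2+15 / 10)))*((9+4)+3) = -4096 / 273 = -15.00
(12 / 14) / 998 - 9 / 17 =-31386 / 59381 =-0.53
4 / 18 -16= -15.78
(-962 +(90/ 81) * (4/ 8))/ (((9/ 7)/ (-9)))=60571/ 9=6730.11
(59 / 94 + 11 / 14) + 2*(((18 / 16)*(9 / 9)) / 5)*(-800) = -117975 / 329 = -358.59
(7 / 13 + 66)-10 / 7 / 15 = 18139 / 273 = 66.44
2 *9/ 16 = 9/ 8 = 1.12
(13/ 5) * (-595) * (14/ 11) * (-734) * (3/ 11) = 47690916/ 121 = 394139.80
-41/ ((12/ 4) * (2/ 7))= -287/ 6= -47.83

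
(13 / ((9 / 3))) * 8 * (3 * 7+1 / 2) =2236 / 3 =745.33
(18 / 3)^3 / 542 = 108 / 271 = 0.40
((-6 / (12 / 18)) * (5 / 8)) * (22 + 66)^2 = -43560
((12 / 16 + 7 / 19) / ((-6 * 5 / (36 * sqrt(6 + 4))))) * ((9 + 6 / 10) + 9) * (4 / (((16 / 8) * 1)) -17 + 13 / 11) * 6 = 113832 * sqrt(10) / 55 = 6544.88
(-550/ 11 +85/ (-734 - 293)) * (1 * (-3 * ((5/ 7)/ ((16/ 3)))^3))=520779375/ 1442861056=0.36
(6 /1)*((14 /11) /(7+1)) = 21 /22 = 0.95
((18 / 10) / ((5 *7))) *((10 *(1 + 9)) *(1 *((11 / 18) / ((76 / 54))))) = 297 / 133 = 2.23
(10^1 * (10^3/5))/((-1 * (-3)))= 2000/3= 666.67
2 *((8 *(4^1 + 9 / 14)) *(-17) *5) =-44200 / 7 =-6314.29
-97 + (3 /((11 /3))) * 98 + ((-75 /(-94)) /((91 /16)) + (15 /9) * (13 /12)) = -25189165 /1693692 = -14.87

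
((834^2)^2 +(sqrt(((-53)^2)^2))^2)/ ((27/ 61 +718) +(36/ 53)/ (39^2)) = 264340492507817609/ 392540769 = 673409014.77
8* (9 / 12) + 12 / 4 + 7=16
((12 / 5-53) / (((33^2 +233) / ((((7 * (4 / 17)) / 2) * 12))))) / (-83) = 21252 / 4663355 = 0.00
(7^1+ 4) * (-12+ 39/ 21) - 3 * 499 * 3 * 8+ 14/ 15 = -3784057/ 105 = -36038.64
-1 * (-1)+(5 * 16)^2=6401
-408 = -408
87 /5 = 17.40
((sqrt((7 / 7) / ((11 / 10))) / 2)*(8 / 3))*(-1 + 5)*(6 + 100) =1696*sqrt(110) / 33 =539.02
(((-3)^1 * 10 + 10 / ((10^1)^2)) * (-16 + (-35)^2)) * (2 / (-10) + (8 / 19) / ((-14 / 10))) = 120376503 / 6650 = 18101.73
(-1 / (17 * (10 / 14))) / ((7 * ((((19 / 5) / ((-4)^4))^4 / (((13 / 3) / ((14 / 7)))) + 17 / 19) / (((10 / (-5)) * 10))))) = 1326071152640000 / 5042560167241049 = 0.26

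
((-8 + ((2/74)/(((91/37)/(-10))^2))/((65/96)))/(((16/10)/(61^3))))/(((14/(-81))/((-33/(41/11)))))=-3296016657925695/61792822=-53339798.24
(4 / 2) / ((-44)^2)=1 / 968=0.00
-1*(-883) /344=883 /344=2.57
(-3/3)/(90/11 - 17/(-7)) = -77/817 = -0.09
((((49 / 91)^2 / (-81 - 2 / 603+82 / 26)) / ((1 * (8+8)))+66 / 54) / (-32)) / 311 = -1396013533 / 11369268937728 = -0.00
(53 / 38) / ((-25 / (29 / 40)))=-1537 / 38000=-0.04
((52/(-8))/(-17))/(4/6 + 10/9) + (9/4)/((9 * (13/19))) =4105/7072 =0.58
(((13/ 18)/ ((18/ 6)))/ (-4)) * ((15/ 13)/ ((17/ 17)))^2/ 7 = -25/ 2184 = -0.01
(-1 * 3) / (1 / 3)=-9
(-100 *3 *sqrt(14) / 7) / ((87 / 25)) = -2500 *sqrt(14) / 203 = -46.08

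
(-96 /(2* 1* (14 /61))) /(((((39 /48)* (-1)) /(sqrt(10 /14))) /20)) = 468480* sqrt(35) /637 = 4350.97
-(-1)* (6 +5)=11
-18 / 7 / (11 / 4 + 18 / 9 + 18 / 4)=-72 / 259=-0.28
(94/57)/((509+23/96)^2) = 288768/45408836611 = 0.00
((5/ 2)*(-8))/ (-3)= 20/ 3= 6.67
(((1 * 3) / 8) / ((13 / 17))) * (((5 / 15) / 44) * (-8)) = -17 / 572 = -0.03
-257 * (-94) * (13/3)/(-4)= -157027/6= -26171.17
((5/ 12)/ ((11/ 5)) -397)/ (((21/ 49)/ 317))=-116229001/ 396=-293507.58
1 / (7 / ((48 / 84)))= 0.08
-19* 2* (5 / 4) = -95 / 2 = -47.50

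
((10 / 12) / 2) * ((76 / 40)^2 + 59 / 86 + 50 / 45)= 209257 / 92880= 2.25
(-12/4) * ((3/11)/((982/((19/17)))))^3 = -555579/6192404006684104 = -0.00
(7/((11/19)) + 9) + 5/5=243/11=22.09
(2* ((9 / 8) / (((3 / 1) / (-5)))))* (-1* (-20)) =-75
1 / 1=1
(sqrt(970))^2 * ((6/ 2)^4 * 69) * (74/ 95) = 80235684/ 19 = 4222930.74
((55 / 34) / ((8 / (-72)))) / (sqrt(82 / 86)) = -495 * sqrt(1763) / 1394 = -14.91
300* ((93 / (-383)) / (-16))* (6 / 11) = 20925 / 8426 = 2.48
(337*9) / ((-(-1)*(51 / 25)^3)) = 5265625 / 14739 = 357.26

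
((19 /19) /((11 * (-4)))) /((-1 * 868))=1 /38192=0.00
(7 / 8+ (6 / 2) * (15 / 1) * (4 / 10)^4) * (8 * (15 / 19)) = 6081 / 475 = 12.80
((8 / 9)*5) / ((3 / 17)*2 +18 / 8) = 2720 / 1593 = 1.71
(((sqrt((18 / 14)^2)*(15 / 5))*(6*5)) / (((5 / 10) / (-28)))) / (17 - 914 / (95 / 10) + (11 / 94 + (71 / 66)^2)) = 5041320768 / 60632969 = 83.14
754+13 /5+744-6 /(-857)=6430101 /4285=1500.61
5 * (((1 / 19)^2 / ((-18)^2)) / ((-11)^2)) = 5 / 14152644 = 0.00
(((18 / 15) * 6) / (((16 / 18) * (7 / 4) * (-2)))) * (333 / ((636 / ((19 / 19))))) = -8991 / 7420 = -1.21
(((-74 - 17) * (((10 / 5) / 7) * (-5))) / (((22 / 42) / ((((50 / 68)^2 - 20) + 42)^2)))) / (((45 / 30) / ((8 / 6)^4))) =19771526290880 / 74417211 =265684.86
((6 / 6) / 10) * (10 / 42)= 0.02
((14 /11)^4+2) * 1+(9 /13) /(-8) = 6908823 /1522664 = 4.54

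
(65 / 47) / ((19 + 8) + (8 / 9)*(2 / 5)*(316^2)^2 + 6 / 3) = 2925 / 7498358054807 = 0.00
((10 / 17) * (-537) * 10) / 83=-53700 / 1411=-38.06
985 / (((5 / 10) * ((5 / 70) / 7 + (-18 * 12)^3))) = -0.00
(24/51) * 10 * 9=42.35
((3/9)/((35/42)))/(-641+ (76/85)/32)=-272/435861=-0.00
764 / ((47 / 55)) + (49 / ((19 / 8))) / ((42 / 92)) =2516212 / 2679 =939.24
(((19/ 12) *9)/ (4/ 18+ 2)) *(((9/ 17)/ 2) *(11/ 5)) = 3.73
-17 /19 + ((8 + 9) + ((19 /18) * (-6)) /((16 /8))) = 1475 /114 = 12.94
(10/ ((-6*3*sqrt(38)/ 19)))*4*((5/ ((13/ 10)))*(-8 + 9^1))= -500*sqrt(38)/ 117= -26.34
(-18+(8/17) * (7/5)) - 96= -9634/85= -113.34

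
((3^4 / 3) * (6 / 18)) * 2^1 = 18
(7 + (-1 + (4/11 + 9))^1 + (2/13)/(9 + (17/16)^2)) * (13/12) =5702453/342276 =16.66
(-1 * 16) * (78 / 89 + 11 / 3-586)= 2483984 / 267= 9303.31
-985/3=-328.33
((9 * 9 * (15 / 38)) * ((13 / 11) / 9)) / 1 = 1755 / 418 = 4.20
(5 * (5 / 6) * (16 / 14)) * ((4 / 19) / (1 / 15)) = 2000 / 133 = 15.04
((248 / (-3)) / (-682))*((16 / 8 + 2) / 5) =0.10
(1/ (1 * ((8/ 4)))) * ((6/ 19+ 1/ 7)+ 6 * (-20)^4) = 127680061/ 266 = 480000.23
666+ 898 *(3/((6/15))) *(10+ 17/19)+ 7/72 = 74042.15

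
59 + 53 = 112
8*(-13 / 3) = -104 / 3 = -34.67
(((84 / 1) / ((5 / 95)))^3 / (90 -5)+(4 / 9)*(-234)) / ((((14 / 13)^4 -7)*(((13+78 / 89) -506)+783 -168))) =-1291728213991423 / 18766770645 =-68830.61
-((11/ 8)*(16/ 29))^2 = -484/ 841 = -0.58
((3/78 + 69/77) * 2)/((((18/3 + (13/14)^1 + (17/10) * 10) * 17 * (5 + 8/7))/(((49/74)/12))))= 641753/15548238420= 0.00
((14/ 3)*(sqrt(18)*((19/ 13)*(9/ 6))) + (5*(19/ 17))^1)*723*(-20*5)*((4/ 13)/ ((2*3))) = -181653.61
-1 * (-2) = 2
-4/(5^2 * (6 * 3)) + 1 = 223/225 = 0.99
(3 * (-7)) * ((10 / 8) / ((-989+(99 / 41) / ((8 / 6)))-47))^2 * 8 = -7060200 / 28766534449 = -0.00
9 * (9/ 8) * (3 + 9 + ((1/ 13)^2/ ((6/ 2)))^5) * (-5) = -2009976811158425/ 3308603804376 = -607.50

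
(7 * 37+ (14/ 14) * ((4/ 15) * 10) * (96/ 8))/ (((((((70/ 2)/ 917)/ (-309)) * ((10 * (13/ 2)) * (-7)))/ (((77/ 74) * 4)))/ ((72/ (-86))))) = -9329276088/ 517075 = -18042.40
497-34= 463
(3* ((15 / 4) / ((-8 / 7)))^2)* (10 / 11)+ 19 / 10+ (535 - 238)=9243899 / 28160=328.26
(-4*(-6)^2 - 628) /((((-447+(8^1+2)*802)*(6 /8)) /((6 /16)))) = -386 /7573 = -0.05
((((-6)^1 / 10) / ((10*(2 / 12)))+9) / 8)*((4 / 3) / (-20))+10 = 1241 / 125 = 9.93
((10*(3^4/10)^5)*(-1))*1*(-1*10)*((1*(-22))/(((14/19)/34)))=-12388544976753/3500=-3539584279.07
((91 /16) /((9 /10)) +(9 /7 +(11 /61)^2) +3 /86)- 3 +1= 457443863 /80641512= 5.67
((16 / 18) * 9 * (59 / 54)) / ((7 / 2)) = 472 / 189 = 2.50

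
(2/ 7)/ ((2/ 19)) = 19/ 7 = 2.71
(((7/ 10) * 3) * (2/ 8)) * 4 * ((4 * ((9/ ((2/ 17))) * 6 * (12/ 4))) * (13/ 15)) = 250614/ 25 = 10024.56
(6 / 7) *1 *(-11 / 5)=-66 / 35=-1.89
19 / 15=1.27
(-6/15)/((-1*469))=2/2345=0.00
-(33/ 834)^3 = -1331/ 21484952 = -0.00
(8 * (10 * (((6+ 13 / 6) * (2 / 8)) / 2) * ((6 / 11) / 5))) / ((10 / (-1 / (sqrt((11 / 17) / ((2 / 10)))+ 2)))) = -1666 / 715+ 49 * sqrt(935) / 715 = -0.23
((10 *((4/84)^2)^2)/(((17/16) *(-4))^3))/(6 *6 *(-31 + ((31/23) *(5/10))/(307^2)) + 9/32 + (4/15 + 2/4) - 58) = 221975244800/388712662628690015469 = 0.00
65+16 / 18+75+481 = 621.89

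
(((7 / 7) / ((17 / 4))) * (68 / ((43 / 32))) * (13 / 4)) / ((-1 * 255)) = -1664 / 10965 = -0.15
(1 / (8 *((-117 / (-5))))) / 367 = 5 / 343512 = 0.00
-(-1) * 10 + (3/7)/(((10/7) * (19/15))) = 389/38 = 10.24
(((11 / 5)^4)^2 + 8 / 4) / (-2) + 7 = -209671381 / 781250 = -268.38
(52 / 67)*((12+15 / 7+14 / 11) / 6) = 30862 / 15477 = 1.99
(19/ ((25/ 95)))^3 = 47045881/ 125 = 376367.05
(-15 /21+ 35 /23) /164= 65 /13202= 0.00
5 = 5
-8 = -8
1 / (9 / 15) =5 / 3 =1.67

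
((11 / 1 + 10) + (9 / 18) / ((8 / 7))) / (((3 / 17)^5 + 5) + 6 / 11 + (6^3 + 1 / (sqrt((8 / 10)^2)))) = 5357120461 / 55675475452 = 0.10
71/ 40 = 1.78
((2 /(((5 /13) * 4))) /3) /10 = 13 /300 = 0.04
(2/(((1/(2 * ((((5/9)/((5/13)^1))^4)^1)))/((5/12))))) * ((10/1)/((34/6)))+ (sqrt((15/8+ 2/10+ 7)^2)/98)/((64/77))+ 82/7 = 98454373321/3997486080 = 24.63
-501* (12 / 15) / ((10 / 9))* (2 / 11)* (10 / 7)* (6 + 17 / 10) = -18036 / 25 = -721.44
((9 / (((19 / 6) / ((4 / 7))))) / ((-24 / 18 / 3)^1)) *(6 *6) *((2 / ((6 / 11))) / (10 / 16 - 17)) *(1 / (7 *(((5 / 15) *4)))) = 3.16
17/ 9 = 1.89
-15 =-15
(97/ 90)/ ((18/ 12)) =97/ 135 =0.72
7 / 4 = 1.75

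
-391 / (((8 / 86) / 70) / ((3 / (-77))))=252195 / 22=11463.41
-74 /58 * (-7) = 259 /29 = 8.93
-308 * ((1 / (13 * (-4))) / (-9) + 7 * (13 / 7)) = -468545 / 117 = -4004.66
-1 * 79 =-79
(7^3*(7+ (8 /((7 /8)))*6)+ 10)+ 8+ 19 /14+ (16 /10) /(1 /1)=1486657 /70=21237.96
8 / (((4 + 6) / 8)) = 32 / 5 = 6.40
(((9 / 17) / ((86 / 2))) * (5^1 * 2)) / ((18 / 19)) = 95 / 731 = 0.13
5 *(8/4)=10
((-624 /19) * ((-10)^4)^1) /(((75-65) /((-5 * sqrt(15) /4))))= 780000 * sqrt(15) /19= 158996.16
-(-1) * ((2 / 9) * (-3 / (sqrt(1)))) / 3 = -2 / 9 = -0.22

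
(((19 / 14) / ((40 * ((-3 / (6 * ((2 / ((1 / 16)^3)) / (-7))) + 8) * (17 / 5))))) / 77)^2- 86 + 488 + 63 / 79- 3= 45562625626463190045280 / 113964267492661777191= 399.80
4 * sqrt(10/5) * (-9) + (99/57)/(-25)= -50.98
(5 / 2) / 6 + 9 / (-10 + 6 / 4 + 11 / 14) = -3 / 4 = -0.75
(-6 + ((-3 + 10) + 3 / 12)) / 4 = 5 / 16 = 0.31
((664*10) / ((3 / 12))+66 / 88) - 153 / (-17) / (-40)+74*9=1089061 / 40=27226.52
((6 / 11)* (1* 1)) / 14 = 3 / 77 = 0.04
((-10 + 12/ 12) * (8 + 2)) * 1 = -90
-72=-72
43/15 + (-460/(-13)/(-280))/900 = 469537/163800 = 2.87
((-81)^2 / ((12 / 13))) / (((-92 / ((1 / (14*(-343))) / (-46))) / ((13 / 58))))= -369603 / 4714718848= -0.00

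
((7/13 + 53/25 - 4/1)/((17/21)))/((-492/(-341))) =-260183/226525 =-1.15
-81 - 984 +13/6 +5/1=-6347/6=-1057.83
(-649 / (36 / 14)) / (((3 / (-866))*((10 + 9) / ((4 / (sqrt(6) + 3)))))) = 2814.60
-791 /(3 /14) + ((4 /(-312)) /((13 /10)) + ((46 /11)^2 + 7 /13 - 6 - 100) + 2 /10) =-386395831 /102245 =-3779.12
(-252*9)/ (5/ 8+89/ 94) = -284256/ 197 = -1442.92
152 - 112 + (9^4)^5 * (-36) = -437675956526049436796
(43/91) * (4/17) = 172/1547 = 0.11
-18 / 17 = -1.06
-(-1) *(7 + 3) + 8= 18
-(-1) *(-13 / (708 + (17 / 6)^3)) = -2808 / 157841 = -0.02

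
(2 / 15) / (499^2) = 2 / 3735015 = 0.00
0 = 0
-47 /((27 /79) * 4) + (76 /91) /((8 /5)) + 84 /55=-17475863 /540540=-32.33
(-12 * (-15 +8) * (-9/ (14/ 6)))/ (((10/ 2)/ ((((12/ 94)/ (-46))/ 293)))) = 972/ 1583665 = 0.00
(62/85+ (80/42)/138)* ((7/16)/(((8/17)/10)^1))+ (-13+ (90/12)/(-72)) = -41033/6624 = -6.19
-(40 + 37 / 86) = -3477 / 86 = -40.43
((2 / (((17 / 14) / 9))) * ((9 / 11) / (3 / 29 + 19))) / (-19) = -32886 / 984181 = -0.03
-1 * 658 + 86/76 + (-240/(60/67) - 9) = -35487/38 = -933.87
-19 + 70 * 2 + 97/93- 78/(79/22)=737062/7347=100.32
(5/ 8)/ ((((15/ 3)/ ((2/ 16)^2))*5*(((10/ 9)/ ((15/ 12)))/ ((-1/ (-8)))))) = 9/ 163840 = 0.00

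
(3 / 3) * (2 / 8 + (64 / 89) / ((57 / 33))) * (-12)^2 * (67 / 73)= 10870884 / 123443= 88.06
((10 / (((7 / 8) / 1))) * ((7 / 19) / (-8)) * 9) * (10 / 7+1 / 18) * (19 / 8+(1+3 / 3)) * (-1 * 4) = 4675 / 38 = 123.03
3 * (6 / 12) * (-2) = -3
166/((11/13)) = 2158/11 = 196.18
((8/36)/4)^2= 1/324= 0.00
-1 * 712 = -712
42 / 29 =1.45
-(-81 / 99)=9 / 11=0.82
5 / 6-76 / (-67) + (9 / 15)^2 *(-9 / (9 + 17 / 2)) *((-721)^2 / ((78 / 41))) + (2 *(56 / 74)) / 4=-1222722058859 / 24170250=-50587.89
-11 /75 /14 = -11 /1050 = -0.01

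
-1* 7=-7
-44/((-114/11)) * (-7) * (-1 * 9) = 5082/19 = 267.47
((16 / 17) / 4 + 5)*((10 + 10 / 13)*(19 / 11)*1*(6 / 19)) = 74760 / 2431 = 30.75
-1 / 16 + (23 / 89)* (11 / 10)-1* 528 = -3757781 / 7120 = -527.78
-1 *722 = -722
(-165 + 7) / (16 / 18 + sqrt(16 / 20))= 14220 - 6399* sqrt(5)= -88.60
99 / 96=33 / 32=1.03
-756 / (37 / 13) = -9828 / 37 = -265.62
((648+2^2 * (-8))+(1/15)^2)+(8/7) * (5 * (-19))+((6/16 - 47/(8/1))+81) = 1836239/3150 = 582.93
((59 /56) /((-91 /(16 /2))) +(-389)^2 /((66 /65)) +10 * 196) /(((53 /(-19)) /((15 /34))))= -603045220945 /25253228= -23879.93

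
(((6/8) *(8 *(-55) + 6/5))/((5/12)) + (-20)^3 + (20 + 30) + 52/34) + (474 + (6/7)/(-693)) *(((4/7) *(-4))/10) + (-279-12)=-43957365863/4810575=-9137.65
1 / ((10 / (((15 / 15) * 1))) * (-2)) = -1 / 20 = -0.05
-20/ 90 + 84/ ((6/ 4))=502/ 9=55.78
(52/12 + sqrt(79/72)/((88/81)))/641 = 27 * sqrt(158)/225632 + 13/1923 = 0.01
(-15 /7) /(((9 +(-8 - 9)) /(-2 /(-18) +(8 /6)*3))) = 1.10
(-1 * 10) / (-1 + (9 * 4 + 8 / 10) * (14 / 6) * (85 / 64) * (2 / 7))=-120 / 379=-0.32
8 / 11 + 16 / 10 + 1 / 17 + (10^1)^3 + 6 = 942841 / 935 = 1008.39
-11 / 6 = -1.83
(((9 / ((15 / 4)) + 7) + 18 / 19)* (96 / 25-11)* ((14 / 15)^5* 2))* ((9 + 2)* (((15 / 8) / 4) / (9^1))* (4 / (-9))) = 26.72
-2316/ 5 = -463.20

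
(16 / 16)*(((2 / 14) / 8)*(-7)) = -1 / 8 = -0.12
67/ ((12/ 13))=871/ 12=72.58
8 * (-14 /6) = -56 /3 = -18.67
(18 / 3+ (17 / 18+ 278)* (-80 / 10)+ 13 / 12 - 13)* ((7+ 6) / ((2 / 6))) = -1047137 / 12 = -87261.42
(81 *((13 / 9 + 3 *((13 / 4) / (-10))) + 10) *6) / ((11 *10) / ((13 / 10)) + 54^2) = 1322919 / 780160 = 1.70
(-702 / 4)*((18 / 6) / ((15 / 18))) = -3159 / 5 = -631.80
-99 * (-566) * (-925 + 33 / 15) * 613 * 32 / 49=-5071537823616 / 245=-20700154382.11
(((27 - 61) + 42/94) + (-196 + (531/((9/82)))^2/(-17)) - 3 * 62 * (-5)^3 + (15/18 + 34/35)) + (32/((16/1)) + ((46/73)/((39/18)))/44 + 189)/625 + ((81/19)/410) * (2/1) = -1353815.30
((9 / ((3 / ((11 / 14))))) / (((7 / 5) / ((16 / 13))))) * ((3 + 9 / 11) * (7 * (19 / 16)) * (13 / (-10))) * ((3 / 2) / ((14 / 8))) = -73.29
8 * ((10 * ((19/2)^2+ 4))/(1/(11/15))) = 16588/3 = 5529.33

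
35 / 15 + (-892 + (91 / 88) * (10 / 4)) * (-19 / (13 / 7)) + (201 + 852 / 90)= 106531537 / 11440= 9312.20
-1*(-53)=53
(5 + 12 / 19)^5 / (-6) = -14025517307 / 14856594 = -944.06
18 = 18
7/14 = 1/2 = 0.50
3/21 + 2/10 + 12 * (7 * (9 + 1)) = 29412/35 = 840.34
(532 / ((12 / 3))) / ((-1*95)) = -7 / 5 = -1.40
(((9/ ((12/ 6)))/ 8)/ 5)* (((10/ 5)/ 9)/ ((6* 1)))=1/ 240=0.00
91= 91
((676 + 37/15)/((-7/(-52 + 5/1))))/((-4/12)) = -478319/35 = -13666.26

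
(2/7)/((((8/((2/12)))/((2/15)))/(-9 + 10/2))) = -1/315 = -0.00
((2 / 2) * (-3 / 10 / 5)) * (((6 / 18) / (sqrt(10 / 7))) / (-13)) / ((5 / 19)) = 19 * sqrt(70) / 32500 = 0.00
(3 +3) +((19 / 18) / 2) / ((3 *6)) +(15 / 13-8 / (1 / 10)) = -613409 / 8424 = -72.82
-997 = -997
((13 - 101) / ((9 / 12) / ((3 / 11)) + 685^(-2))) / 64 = -5161475 / 10322958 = -0.50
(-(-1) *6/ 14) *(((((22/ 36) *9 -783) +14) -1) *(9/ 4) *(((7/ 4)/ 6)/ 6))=-4587/ 128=-35.84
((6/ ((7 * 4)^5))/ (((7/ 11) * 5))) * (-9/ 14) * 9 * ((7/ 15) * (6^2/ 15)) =-2673/ 3764768000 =-0.00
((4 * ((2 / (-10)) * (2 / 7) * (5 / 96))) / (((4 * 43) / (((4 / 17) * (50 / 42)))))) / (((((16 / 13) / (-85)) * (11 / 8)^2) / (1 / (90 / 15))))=1625 / 13767138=0.00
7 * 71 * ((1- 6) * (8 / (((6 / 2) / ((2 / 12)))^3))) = -2485 / 729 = -3.41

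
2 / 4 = 1 / 2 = 0.50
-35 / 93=-0.38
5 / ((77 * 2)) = 5 / 154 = 0.03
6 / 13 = 0.46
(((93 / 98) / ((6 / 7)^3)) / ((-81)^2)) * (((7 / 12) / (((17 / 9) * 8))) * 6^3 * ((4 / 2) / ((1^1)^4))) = 1519 / 396576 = 0.00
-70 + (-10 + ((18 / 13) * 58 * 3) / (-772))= -80.31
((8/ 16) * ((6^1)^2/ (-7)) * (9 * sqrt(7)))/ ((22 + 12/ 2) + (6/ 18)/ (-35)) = -2430 * sqrt(7)/ 2939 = -2.19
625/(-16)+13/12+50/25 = -1727/48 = -35.98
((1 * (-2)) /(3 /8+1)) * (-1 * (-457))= -664.73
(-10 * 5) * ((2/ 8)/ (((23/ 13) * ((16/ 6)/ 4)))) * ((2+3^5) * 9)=-2149875/ 92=-23368.21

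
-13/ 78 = -1/ 6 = -0.17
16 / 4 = 4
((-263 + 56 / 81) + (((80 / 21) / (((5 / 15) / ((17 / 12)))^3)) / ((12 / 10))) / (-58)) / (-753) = 70115681 / 198105264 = 0.35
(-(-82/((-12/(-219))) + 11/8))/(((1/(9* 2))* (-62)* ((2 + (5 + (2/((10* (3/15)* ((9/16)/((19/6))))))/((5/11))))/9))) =-130793535/649016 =-201.53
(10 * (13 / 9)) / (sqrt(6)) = 65 * sqrt(6) / 27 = 5.90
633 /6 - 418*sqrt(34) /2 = 211 /2 - 209*sqrt(34) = -1113.17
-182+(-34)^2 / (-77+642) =-101674 / 565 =-179.95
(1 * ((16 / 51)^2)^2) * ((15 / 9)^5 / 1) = 204800000 / 1643943843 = 0.12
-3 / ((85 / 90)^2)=-972 / 289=-3.36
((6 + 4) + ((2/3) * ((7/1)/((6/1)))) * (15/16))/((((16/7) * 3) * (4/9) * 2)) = 3605/2048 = 1.76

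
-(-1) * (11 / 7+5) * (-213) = -9798 / 7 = -1399.71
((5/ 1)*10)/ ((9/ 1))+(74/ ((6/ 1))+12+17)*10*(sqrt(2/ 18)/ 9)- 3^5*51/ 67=-890603/ 5427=-164.11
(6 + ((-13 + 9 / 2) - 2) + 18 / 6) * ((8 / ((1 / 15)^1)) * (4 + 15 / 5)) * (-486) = 612360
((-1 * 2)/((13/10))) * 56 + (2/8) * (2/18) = -86.13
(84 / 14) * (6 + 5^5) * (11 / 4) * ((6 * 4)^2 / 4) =7439256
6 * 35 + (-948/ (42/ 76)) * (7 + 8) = -178650/ 7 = -25521.43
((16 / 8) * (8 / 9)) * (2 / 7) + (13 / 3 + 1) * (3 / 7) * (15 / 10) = 248 / 63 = 3.94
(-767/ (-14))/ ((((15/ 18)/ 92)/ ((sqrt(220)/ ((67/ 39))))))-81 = -81+16511976 * sqrt(55)/ 2345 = 52139.08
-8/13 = -0.62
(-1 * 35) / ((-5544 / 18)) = 5 / 44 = 0.11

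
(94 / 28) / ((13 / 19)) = 893 / 182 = 4.91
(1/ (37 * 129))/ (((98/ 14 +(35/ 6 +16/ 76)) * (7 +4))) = 38/ 26023987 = 0.00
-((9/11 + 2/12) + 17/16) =-1081/528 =-2.05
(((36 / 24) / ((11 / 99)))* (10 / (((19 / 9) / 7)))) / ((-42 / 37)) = -14985 / 38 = -394.34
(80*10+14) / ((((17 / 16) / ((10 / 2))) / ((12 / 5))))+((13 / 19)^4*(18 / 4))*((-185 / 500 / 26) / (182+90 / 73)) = 108974851332262359 / 11853581132800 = 9193.41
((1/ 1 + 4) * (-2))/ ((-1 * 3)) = 10/ 3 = 3.33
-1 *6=-6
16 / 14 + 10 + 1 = 12.14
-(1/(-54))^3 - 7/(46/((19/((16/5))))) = -13089103/14486688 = -0.90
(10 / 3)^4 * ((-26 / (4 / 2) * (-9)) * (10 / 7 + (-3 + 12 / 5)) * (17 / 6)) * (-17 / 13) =-8381000 / 189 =-44343.92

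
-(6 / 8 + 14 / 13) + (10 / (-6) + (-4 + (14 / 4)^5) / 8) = 615601 / 9984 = 61.66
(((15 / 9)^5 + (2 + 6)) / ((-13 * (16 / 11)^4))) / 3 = -74215229 / 621084672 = -0.12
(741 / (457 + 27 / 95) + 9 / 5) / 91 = 0.04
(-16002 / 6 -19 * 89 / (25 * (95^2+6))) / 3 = -889.00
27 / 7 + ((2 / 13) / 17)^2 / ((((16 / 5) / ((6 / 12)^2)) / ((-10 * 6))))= 5274303 / 1367548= 3.86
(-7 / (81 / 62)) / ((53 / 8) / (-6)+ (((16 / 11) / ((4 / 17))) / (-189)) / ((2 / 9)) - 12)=534688 / 1322379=0.40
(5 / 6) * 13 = 65 / 6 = 10.83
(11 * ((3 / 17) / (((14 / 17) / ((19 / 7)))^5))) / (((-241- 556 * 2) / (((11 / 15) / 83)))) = -2274868910369 / 461406370726560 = -0.00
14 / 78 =0.18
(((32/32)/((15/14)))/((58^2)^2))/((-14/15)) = -1/11316496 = -0.00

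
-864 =-864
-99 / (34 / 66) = -3267 / 17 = -192.18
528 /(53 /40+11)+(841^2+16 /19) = 707324.68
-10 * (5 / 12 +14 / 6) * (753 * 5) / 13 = -207075 / 26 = -7964.42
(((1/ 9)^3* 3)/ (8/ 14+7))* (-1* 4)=-28/ 12879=-0.00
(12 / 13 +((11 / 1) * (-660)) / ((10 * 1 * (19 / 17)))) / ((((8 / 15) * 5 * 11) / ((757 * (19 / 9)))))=-35339.46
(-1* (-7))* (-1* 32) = -224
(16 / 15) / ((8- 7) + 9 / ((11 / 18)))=176 / 2595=0.07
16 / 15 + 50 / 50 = 31 / 15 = 2.07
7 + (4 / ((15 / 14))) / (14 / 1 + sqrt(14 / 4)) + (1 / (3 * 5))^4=4049336 / 556875 - 8 * sqrt(14) / 825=7.24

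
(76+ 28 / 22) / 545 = 170 / 1199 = 0.14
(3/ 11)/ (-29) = -3/ 319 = -0.01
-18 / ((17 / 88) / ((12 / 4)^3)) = -2515.76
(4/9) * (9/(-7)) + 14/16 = 0.30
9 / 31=0.29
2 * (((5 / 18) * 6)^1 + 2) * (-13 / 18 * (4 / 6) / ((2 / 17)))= -2431 / 81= -30.01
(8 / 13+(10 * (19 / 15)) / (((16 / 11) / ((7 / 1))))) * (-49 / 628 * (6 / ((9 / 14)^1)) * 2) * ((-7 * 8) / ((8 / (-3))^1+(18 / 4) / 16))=-2952039104 / 1402167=-2105.34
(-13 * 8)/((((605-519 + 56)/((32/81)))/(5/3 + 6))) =-38272/17253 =-2.22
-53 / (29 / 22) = -1166 / 29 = -40.21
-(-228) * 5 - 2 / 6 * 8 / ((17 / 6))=1139.06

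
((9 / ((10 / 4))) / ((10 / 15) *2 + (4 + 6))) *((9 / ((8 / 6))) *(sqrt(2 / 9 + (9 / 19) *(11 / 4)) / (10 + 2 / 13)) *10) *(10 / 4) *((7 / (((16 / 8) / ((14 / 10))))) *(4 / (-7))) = -7371 *sqrt(19817) / 56848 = -18.25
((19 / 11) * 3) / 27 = 19 / 99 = 0.19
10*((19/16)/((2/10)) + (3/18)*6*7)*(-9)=-9315/8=-1164.38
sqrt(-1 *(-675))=15 *sqrt(3)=25.98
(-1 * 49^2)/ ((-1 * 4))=2401/ 4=600.25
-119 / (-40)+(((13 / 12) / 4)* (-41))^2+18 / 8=1480637 / 11520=128.53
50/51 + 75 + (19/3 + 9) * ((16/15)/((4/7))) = 80021/765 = 104.60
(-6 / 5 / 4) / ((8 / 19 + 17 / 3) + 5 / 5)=-171 / 4040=-0.04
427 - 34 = 393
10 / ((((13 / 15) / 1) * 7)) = 150 / 91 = 1.65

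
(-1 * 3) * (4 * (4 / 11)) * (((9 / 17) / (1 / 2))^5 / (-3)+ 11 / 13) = -356654352 / 203039551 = -1.76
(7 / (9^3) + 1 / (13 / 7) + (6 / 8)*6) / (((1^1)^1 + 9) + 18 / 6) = 0.39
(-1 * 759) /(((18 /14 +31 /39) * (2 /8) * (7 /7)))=-207207 /142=-1459.20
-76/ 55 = -1.38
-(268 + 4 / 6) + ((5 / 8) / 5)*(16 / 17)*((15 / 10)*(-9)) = -13783 / 51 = -270.25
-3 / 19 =-0.16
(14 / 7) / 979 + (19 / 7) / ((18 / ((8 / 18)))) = 38336 / 555093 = 0.07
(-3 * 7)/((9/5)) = -35/3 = -11.67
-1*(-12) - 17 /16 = 175 /16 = 10.94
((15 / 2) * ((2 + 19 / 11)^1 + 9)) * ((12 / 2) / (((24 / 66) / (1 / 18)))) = 175 / 2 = 87.50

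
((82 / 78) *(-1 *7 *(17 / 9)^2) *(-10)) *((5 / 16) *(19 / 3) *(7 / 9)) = 275785475 / 682344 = 404.17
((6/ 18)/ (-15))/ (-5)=1/ 225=0.00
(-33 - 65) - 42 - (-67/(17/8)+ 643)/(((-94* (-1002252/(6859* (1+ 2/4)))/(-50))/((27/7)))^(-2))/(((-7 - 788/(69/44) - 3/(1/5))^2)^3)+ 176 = 891667880989640162597638409481/24768552249757785376509765625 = 36.00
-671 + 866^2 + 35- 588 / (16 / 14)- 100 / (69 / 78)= 34439853 / 46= 748692.46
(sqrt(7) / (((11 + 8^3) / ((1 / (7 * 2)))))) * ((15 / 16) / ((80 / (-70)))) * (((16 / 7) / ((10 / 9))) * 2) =-27 * sqrt(7) / 58576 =-0.00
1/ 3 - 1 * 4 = -11/ 3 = -3.67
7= 7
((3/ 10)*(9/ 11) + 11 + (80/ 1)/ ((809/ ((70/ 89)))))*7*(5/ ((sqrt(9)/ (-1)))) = -627768659/ 4752066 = -132.10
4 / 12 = 1 / 3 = 0.33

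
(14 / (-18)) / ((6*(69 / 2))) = -0.00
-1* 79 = -79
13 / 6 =2.17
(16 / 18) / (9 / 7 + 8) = 56 / 585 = 0.10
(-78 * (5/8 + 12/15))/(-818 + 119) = 741/4660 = 0.16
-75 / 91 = -0.82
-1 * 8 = -8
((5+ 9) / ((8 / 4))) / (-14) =-1 / 2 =-0.50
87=87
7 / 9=0.78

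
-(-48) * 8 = 384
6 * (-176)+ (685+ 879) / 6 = -2386 / 3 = -795.33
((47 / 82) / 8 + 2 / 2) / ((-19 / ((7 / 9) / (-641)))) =259 / 3784464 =0.00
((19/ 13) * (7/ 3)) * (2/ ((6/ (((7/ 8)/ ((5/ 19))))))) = 17689/ 4680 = 3.78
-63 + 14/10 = -308/5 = -61.60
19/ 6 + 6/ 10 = 113/ 30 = 3.77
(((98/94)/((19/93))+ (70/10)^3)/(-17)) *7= -2175992/15181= -143.34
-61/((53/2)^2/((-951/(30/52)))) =2011048/14045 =143.19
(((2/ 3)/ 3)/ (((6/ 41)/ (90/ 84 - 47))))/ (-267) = 26363/ 100926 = 0.26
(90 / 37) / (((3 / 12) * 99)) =40 / 407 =0.10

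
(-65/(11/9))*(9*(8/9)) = -4680/11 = -425.45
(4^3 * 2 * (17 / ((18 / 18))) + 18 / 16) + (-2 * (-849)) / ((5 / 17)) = 318013 / 40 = 7950.32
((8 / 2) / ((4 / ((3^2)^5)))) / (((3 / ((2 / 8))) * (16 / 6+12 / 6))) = 59049 / 56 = 1054.45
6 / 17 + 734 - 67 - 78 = 10019 / 17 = 589.35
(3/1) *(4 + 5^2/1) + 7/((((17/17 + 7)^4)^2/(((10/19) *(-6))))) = 6933184407/79691776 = 87.00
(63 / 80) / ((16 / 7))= 441 / 1280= 0.34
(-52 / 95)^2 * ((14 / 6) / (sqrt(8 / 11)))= 4732 * sqrt(22) / 27075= 0.82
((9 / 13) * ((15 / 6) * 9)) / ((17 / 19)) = 7695 / 442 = 17.41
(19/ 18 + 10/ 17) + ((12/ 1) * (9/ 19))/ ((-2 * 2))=1295/ 5814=0.22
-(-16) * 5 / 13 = 80 / 13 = 6.15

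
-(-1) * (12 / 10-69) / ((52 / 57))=-19323 / 260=-74.32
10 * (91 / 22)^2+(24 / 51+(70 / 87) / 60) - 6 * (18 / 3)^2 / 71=6424330208 / 38118267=168.54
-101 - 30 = -131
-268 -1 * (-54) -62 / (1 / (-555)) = 34196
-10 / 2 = -5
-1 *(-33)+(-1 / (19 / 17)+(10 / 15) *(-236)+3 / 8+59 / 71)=-4015339 / 32376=-124.02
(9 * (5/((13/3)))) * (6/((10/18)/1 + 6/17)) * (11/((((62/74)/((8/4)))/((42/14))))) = 302637060/56017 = 5402.59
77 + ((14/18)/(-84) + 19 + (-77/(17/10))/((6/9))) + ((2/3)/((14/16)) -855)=-10618175/12852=-826.19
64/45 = 1.42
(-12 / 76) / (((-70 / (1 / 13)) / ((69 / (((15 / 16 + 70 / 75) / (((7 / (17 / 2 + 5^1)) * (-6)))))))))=-2208 / 110903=-0.02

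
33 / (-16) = -2.06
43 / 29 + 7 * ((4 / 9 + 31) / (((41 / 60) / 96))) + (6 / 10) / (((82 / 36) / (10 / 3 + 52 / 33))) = 2022386329 / 65395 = 30925.70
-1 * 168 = -168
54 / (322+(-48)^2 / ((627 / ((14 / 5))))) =28215 / 173621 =0.16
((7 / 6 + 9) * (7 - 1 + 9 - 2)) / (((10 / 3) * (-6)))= -793 / 120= -6.61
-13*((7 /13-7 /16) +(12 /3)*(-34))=28267 /16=1766.69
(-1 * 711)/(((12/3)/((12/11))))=-2133/11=-193.91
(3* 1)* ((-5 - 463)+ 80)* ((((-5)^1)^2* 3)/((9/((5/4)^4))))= -1515625/64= -23681.64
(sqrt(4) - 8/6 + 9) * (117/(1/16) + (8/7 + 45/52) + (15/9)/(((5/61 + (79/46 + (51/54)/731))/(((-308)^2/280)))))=21146.79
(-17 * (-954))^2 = 263023524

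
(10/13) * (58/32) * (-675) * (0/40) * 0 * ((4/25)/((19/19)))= 0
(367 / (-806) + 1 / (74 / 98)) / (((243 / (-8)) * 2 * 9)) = -51830 / 32610357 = -0.00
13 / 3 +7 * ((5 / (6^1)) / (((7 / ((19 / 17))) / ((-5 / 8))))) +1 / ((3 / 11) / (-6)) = -14891 / 816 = -18.25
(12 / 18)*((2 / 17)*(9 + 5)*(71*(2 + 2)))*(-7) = -2182.90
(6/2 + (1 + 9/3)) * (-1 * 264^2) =-487872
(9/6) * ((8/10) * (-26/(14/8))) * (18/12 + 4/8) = -1248/35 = -35.66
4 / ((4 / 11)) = 11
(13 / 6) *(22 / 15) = 143 / 45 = 3.18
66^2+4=4360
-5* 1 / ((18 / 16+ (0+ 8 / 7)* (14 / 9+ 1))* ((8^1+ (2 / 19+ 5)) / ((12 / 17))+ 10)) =-191520 / 4426669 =-0.04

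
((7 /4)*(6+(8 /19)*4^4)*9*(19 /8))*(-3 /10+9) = 5924961 /160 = 37031.01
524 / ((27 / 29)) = 15196 / 27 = 562.81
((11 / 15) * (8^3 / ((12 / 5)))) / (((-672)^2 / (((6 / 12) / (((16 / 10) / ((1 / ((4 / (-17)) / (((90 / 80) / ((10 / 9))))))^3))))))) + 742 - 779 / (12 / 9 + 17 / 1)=316276316934967 / 452145971200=699.50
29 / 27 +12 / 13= 701 / 351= 2.00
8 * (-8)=-64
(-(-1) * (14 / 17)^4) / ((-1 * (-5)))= 38416 / 417605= 0.09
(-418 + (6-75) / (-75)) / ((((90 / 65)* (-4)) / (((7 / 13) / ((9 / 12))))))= 54.07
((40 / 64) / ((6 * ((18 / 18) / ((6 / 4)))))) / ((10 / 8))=1 / 8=0.12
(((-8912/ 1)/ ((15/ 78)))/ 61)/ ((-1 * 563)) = 231712/ 171715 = 1.35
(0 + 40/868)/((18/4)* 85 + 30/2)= 4/34503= 0.00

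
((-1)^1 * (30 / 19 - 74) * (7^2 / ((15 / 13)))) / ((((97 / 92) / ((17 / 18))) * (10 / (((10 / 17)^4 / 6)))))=4031955200 / 733427379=5.50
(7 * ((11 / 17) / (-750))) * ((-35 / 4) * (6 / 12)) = 539 / 20400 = 0.03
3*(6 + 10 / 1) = 48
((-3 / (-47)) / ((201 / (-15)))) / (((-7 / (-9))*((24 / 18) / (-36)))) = 3645 / 22043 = 0.17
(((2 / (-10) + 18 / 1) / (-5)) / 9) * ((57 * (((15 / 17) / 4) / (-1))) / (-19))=-89 / 340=-0.26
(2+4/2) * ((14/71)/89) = 56/6319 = 0.01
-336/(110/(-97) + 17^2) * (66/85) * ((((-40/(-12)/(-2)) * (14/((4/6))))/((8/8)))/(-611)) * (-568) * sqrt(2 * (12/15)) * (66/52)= 40319693568 * sqrt(10)/2693193295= 47.34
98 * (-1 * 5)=-490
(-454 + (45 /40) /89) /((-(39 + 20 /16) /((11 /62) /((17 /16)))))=2031788 /1078769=1.88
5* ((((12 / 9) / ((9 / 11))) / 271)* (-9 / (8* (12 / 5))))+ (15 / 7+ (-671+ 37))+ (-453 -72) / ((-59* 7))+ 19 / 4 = -5043385093 / 8058456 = -625.85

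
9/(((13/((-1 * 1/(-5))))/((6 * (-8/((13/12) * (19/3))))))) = -0.97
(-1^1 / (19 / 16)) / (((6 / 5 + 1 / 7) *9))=-560 / 8037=-0.07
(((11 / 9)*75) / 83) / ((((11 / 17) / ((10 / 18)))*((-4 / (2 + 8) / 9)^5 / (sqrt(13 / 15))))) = -968203125*sqrt(195) / 2656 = -5090444.60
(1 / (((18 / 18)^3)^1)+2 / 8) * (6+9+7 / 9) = 355 / 18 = 19.72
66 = 66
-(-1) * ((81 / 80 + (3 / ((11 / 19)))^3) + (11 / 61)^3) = 3387436160111 / 24168936880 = 140.16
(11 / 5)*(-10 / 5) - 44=-242 / 5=-48.40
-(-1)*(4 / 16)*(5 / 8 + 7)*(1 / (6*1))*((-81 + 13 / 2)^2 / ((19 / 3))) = 1354261 / 4864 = 278.43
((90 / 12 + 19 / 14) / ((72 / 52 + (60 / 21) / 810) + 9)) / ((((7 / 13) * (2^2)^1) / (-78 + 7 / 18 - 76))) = -18624645 / 306284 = -60.81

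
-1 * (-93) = 93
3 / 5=0.60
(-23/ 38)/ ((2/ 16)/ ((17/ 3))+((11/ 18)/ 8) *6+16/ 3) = -1173/ 11267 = -0.10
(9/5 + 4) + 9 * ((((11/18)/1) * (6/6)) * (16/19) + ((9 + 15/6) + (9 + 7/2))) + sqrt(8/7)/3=2 * sqrt(14)/21 + 21511/95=226.79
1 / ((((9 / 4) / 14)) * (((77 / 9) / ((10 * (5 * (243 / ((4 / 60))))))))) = 1458000 / 11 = 132545.45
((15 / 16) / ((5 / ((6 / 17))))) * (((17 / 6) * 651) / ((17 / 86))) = 83979 / 136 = 617.49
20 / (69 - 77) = -5 / 2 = -2.50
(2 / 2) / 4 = 1 / 4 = 0.25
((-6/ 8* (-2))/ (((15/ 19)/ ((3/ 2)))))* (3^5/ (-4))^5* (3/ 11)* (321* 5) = -46508519060935713/ 45056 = -1032238082851.02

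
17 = 17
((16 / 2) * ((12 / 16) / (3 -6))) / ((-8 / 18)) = 9 / 2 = 4.50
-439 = -439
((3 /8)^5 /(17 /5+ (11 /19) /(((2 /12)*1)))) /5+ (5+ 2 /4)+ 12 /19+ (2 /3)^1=8291795969 /1219657728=6.80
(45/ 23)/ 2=45/ 46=0.98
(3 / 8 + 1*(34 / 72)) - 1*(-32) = 2365 / 72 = 32.85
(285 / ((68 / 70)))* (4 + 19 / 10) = 117705 / 68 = 1730.96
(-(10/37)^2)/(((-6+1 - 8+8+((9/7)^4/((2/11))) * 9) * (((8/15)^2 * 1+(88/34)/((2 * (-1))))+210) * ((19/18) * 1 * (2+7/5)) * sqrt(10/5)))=-1215506250 * sqrt(2)/3251637556672693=-0.00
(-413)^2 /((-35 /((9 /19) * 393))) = -86186079 /95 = -907221.88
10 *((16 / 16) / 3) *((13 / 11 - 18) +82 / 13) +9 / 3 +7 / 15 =-67714 / 2145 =-31.57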